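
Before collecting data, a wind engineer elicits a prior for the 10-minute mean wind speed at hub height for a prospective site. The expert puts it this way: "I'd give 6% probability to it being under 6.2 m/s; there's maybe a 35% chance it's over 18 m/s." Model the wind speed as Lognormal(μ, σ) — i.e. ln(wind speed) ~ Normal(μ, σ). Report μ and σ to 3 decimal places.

μ ≈ 2.679, σ ≈ 0.549

If T ~ Lognormal(μ,σ) then ln T ~ Normal(μ,σ), so the p-quantile of ln T is μ + z_p·σ.
ln(6.2) = 1.825 and ln(18) = 2.89; z_{0.06} = -1.555, z_{0.65} = 0.3853.
σ = (2.89 − 1.825)/(0.3853 − (-1.555)) = 0.549.
μ = 1.825 − (-1.555)·0.549 = 2.679.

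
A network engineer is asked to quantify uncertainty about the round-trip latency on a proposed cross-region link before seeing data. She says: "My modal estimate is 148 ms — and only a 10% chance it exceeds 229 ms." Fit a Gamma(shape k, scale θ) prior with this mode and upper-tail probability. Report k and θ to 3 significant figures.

k ≈ 10.8, θ ≈ 15.1

Gamma(k,θ) with k>1 has mode (k−1)θ, so θ = 148/(k−1).
Need P(X < 229) = 0.9 with θ tied to k this way. Start at k = 2, θ = 148: P(X<229) ≈ 0.458.
Too low — raise k to concentrate. Iterating converges to k ≈ 10.8.
Then θ = 148/(10.8−1) ≈ 15.1.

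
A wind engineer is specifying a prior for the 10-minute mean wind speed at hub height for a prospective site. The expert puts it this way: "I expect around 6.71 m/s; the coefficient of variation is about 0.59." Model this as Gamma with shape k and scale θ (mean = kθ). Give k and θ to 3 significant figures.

For Gamma(k, scale θ): mean = kθ, variance = kθ², so CV = 1/√k.
CV = 0.59, hence k = 1/CV² = 2.87.
Then θ = mean/k = 6.71/2.87 = 2.34.

k ≈ 2.87, θ ≈ 2.34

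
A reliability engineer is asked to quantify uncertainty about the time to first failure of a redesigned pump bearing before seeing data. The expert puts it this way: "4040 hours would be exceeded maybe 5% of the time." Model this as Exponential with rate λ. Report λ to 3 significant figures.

P(T > 4040.0) = e^(−λ·4040.0) = 0.05, so λ = −ln(0.05)/4040.0 = 0.000742.

λ ≈ 0.000742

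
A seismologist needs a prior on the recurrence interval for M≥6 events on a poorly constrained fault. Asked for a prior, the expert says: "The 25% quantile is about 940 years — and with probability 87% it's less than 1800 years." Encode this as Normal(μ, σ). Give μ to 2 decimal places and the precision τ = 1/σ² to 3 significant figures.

The p-quantile of Normal(μ,σ) is μ + z_p·σ, with z_{0.25} = -0.6745 and z_{0.87} = 1.126.
Eliminate σ: μ = (z₂·x₁ − z₁·x₂)/(z₂ − z₁) = (1.126·940 − (-0.6745)·1800)/1.801 = 1262.10.
Then σ = (x₂ − x₁)/(z₂ − z₁) = (1800 − 940)/1.801 = 477.54.
Precision τ = 1/σ² = 1/477.5² = 4.39e-06.

μ = 1262.10, τ = 4.39e-06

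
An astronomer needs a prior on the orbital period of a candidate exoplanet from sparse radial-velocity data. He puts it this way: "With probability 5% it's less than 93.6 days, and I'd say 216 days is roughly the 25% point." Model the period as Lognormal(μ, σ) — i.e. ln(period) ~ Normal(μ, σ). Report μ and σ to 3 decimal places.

μ ≈ 5.957, σ ≈ 0.862

If T ~ Lognormal(μ,σ) then ln T ~ Normal(μ,σ), so the p-quantile of ln T is μ + z_p·σ.
ln(93.6) = 4.539 and ln(216) = 5.375; z_{0.05} = -1.645, z_{0.25} = -0.6745.
σ = (5.375 − 4.539)/(-0.6745 − (-1.645)) = 0.862.
μ = 4.539 − (-1.645)·0.862 = 5.957.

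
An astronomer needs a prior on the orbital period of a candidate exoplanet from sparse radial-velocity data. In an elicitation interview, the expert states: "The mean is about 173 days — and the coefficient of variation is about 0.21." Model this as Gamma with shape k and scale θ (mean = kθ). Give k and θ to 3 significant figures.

For Gamma(k, scale θ): mean = kθ, variance = kθ², so CV = 1/√k.
CV = 0.21, hence k = 1/CV² = 22.7.
Then θ = mean/k = 173/22.7 = 7.63.

k ≈ 22.7, θ ≈ 7.63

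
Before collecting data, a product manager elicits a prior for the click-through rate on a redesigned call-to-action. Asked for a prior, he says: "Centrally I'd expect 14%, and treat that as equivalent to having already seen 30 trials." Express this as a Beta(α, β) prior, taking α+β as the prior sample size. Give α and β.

α = 4.2, β = 25.8

Under the effective-sample-size interpretation, Beta(α, β) has prior mean α/(α+β) and prior sample size α+β.
So α+β = 30 and α/(α+β) = 0.14, giving α = 0.14·30 = 4.2 and β = 30 − 4.2 = 25.8.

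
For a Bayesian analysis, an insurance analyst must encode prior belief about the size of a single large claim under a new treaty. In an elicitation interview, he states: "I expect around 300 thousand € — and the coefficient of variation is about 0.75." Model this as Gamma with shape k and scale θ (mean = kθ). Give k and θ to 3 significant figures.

k ≈ 1.78, θ ≈ 169

For Gamma(k, scale θ): mean = kθ, variance = kθ², so CV = 1/√k.
CV = 0.75, hence k = 1/CV² = 1.78.
Then θ = mean/k = 300/1.78 = 169.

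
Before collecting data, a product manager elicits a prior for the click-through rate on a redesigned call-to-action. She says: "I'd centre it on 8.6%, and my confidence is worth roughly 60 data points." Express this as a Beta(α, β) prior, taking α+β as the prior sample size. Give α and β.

α = 5.16, β = 54.84

Under the effective-sample-size interpretation, Beta(α, β) has prior mean α/(α+β) and prior sample size α+β.
So α+β = 60 and α/(α+β) = 0.086, giving α = 0.086·60 = 5.16 and β = 60 − 5.16 = 54.84.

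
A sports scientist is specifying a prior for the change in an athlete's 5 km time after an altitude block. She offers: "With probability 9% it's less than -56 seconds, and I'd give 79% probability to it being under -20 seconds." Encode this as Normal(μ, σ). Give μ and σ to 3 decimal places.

μ = -33.521, σ = 16.766

For Normal(μ,σ), the p-quantile is μ + z_p·σ. Here z_{0.09} = -1.341, z_{0.79} = 0.8064.
So -56 = μ − 1.341σ and -20 = μ + 0.8064σ.
Subtracting: σ = (-20 − -56)/(0.8064 − (-1.341)) = 16.766.
Then μ = -56 − (-1.341)·16.766 = -33.521.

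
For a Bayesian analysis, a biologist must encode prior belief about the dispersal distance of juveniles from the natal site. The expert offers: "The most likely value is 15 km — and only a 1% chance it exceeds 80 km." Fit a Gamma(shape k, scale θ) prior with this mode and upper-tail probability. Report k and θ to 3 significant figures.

k ≈ 2.37, θ ≈ 10.9

Gamma(k,θ) with k>1 has mode (k−1)θ, so θ = 15/(k−1).
Need P(X < 80) = 0.99 with θ tied to k this way. Start at k = 2, θ = 15: P(X<80) ≈ 0.969.
Too low — raise k to concentrate. Iterating converges to k ≈ 2.37.
Then θ = 15/(2.37−1) ≈ 10.9.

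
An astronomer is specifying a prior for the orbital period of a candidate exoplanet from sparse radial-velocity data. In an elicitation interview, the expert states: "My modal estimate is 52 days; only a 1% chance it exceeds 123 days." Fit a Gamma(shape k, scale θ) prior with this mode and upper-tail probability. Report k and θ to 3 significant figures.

Gamma(k,θ) with k>1 has mode (k−1)θ, so θ = 52/(k−1).
Need P(X < 123) = 0.99 with θ tied to k this way. Start at k = 2, θ = 52: P(X<123) ≈ 0.684.
Too low — raise k to concentrate. Iterating converges to k ≈ 7.41.
Then θ = 52/(7.41−1) ≈ 8.11.

k ≈ 7.41, θ ≈ 8.11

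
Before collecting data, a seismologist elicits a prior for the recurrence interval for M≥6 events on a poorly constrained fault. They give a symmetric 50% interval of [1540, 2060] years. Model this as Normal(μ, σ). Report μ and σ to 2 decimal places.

A symmetric 50% interval runs μ ± z·σ with z = 0.6745.
Half-width = 260, so σ = 260/0.6745 = 385.48.
μ is the interval midpoint, 1800.00.

μ = 1800.00, σ = 385.48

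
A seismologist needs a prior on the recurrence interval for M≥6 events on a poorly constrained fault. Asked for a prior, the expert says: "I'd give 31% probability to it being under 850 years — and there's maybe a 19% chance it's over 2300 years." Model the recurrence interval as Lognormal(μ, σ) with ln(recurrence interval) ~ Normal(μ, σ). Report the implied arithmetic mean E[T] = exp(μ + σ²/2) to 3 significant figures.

E[T] ≈ 1580 years

If T ~ Lognormal(μ,σ) then ln T ~ Normal(μ,σ), so the p-quantile of ln T is μ + z_p·σ.
ln(850) = 6.745 and ln(2300) = 7.741; z_{0.31} = -0.4959, z_{0.81} = 0.8779.
σ = (7.741 − 6.745)/(0.8779 − (-0.4959)) = 0.725.
μ = 6.745 − (-0.4959)·0.725 = 7.105.
E[T] = exp(μ + σ²/2) = exp(7.105 + 0.2625) = 1580 years.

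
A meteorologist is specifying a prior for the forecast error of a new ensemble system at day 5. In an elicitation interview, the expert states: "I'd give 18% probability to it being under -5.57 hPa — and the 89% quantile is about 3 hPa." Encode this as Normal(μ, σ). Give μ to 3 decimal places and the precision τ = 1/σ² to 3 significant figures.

For Normal(μ,σ), the p-quantile is μ + z_p·σ. Here z_{0.18} = -0.9154, z_{0.89} = 1.227.
So -5.57 = μ − 0.9154σ and 3 = μ + 1.227σ.
Subtracting: σ = (3 − -5.57)/(1.227 − (-0.9154)) = 4.001.
Then μ = -5.57 − (-0.9154)·4.001 = -1.908.
Precision τ = 1/σ² = 1/4.001² = 0.0625.

μ = -1.908, τ = 0.0625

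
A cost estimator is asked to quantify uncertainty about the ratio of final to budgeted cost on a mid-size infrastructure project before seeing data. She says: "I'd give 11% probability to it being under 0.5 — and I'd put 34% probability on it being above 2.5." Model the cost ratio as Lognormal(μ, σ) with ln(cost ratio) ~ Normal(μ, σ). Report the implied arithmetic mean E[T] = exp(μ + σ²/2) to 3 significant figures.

If T ~ Lognormal(μ,σ) then ln T ~ Normal(μ,σ), so the p-quantile of ln T is μ + z_p·σ.
ln(0.5) = -0.6931 and ln(2.5) = 0.9163; z_{0.11} = -1.227, z_{0.66} = 0.4125.
σ = (0.9163 − -0.6931)/(0.4125 − (-1.227)) = 0.982.
μ = -0.6931 − (-1.227)·0.982 = 0.511.
E[T] = exp(μ + σ²/2) = exp(0.511 + 0.4821) = 2.7.

E[T] ≈ 2.7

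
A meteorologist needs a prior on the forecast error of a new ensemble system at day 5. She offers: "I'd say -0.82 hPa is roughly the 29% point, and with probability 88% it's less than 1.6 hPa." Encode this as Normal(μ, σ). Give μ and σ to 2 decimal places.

μ = -0.05, σ = 1.40

For Normal(μ,σ), the p-quantile is μ + z_p·σ. Here z_{0.29} = -0.5534, z_{0.88} = 1.175.
So -0.82 = μ − 0.5534σ and 1.6 = μ + 1.175σ.
Subtracting: σ = (1.6 − -0.82)/(1.175 − (-0.5534)) = 1.40.
Then μ = -0.82 − (-0.5534)·1.40 = -0.05.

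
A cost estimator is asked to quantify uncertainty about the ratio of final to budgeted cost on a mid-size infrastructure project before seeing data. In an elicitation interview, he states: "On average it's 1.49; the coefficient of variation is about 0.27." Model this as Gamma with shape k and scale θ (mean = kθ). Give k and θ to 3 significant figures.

k ≈ 13.7, θ ≈ 0.109

For Gamma(k, scale θ): mean = kθ, variance = kθ², so CV = 1/√k.
CV = 0.27, hence k = 1/CV² = 13.7.
Then θ = mean/k = 1.49/13.7 = 0.109.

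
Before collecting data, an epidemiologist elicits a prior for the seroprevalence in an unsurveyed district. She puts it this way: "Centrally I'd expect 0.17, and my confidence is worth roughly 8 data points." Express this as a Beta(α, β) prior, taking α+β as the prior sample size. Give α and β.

Under the effective-sample-size interpretation, Beta(α, β) has prior mean α/(α+β) and prior sample size α+β.
So α+β = 8 and α/(α+β) = 0.17, giving α = 0.17·8 = 1.36 and β = 8 − 1.36 = 6.64.

α = 1.36, β = 6.64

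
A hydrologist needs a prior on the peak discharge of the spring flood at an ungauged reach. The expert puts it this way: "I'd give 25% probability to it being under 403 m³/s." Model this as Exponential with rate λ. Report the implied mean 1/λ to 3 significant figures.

mean ≈ 1400 m³/s

P(T < 403.0) = 1 − e^(−λ·403.0) = 0.25, so λ = −ln(1−0.25)/403.0 = −ln(0.75)/403.0 = 0.000714.
Mean = 1/λ = 1400 m³/s.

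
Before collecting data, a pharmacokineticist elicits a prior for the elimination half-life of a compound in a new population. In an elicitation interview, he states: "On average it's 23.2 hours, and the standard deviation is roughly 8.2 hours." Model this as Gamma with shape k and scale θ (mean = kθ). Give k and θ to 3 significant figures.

For Gamma(k, scale θ): mean = kθ, variance = kθ², so CV = 1/√k.
CV = SD/mean = 8.2/23.2 = 0.3534, hence k = 1/CV² = 8.
Then θ = mean/k = 23.2/8 = 2.9.

k ≈ 8, θ ≈ 2.9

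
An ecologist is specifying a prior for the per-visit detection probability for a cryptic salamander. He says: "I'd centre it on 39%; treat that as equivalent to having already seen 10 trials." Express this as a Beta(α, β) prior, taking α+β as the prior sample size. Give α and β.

α = 3.9, β = 6.1

Under the effective-sample-size interpretation, Beta(α, β) has prior mean α/(α+β) and prior sample size α+β.
So α+β = 10 and α/(α+β) = 0.39, giving α = 0.39·10 = 3.9 and β = 10 − 3.9 = 6.1.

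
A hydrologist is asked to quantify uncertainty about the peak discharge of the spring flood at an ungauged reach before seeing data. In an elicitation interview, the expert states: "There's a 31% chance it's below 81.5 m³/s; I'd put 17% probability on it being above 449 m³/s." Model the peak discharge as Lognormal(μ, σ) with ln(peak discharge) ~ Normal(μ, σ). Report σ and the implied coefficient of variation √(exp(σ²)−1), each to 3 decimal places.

σ ≈ 1.177, CV ≈ 1.730

If T ~ Lognormal(μ,σ) then ln T ~ Normal(μ,σ), so the p-quantile of ln T is μ + z_p·σ.
ln(81.5) = 4.401 and ln(449) = 6.107; z_{0.31} = -0.4959, z_{0.83} = 0.9542.
σ = (6.107 − 4.401)/(0.9542 − (-0.4959)) = 1.177.
μ = 4.401 − (-0.4959)·1.177 = 4.984.
CV = √(exp(σ²)−1) = √(exp(1.3849)−1) = 1.730.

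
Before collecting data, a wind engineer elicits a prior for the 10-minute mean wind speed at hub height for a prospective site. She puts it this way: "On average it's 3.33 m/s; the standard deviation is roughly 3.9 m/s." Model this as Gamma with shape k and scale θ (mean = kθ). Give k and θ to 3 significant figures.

k ≈ 0.729, θ ≈ 4.57

For Gamma(k, scale θ): mean = kθ, variance = kθ², so CV = 1/√k.
CV = SD/mean = 3.9/3.33 = 1.171, hence k = 1/CV² = 0.729.
Then θ = mean/k = 3.33/0.729 = 4.57.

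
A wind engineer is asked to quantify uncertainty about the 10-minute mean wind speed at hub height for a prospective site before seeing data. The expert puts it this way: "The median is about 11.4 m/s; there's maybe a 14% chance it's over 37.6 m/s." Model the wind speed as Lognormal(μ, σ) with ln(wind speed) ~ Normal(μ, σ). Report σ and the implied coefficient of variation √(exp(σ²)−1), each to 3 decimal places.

σ ≈ 1.105, CV ≈ 1.545

If T ~ Lognormal(μ,σ) then ln T ~ Normal(μ,σ), so the p-quantile of ln T is μ + z_p·σ.
ln(11.4) = 2.434 and ln(37.6) = 3.627; z_{0.5} = 0, z_{0.86} = 1.08.
σ = (3.627 − 2.434)/(1.08 − (0)) = 1.105.
μ = 2.434 − (0)·1.105 = 2.434.
CV = √(exp(σ²)−1) = √(exp(1.2203)−1) = 1.545.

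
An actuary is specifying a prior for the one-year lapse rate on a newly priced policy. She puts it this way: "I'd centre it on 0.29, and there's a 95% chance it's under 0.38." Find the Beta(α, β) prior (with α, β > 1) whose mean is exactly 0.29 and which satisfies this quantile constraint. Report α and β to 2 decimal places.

With mean 0.29 fixed, write α = 0.29s, β = 0.71s where s = α+β.
Need P(θ < 0.38) = 0.95 under Beta(0.29s, 0.71s). Normal approximation: (q−m)/√(m(1−m)/s) ≈ z_{0.95} = 1.64, so s ≈ 0.29·0.71·(1.64)²/(0.38−0.29)² = 68.8.
At s = 68.8: P(θ<0.38) ≈ 0.945. Adjusting to match 0.95 gives s ≈ 73.02.
So α = 0.29·73.02 ≈ 21.18, β = 0.71·73.02 ≈ 51.85.

α ≈ 21.18, β ≈ 51.85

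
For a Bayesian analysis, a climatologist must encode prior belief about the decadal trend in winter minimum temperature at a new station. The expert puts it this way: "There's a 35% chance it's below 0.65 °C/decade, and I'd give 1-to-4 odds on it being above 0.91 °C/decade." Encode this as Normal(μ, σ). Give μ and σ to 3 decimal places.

μ = 0.732, σ = 0.212

The p-quantile of Normal(μ,σ) is μ + z_p·σ, with z_{0.35} = -0.3853 and z_{0.8} = 0.8416.
Eliminate σ: μ = (z₂·x₁ − z₁·x₂)/(z₂ − z₁) = (0.8416·0.65 − (-0.3853)·0.91)/1.227 = 0.732.
Then σ = (x₂ − x₁)/(z₂ − z₁) = (0.91 − 0.65)/1.227 = 0.212.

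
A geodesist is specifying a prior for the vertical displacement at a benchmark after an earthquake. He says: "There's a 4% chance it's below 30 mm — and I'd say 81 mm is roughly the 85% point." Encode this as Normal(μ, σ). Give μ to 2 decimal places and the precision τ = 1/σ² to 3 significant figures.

μ = 62.03, τ = 0.00299

The p-quantile of Normal(μ,σ) is μ + z_p·σ, with z_{0.04} = -1.751 and z_{0.85} = 1.036.
Eliminate σ: μ = (z₂·x₁ − z₁·x₂)/(z₂ − z₁) = (1.036·30 − (-1.751)·81)/2.787 = 62.03.
Then σ = (x₂ − x₁)/(z₂ − z₁) = (81 − 30)/2.787 = 18.30.
Precision τ = 1/σ² = 1/18.3² = 0.00299.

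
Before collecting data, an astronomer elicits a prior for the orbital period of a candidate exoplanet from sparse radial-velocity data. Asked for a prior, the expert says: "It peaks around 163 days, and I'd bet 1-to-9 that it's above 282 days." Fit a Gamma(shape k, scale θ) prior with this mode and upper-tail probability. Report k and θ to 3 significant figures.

k ≈ 7.31, θ ≈ 25.8

Gamma(k,θ) with k>1 has mode (k−1)θ, so θ = 163/(k−1).
Need P(X < 282) = 0.9 with θ tied to k this way. Start at k = 2, θ = 163: P(X<282) ≈ 0.516.
Too low — raise k to concentrate. Iterating converges to k ≈ 7.31.
Then θ = 163/(7.31−1) ≈ 25.8.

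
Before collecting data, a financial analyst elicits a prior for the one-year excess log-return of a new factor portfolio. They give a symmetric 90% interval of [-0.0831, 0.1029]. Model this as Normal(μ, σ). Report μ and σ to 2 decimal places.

A symmetric 90% interval runs μ ± z·σ with z = 1.645.
Half-width = 0.093, so σ = 0.093/1.645 = 0.06.
μ is the interval midpoint, 0.01.

μ = 0.01, σ = 0.06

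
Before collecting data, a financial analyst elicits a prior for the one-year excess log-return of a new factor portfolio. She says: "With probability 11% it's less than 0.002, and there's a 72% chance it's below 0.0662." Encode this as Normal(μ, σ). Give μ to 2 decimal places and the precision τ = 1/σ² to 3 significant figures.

μ = 0.05, τ = 794

For Normal(μ,σ), the p-quantile is μ + z_p·σ. Here z_{0.11} = -1.227, z_{0.72} = 0.5828.
So 0.002 = μ − 1.227σ and 0.0662 = μ + 0.5828σ.
Subtracting: σ = (0.0662 − 0.002)/(0.5828 − (-1.227)) = 0.04.
Then μ = 0.002 − (-1.227)·0.04 = 0.05.
Precision τ = 1/σ² = 1/0.03548² = 794.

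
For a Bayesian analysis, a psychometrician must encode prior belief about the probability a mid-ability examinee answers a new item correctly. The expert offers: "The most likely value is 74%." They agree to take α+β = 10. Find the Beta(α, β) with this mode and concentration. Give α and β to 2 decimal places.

For α,β > 1 the Beta mode is (α−1)/(α+β−2). With α+β = 10, the mode is (α−1)/8.
Set (α−1)/8 = 0.74 → α = 1 + 0.74·8 = 6.92.
β = 10 − α = 3.08.

α = 6.92, β = 3.08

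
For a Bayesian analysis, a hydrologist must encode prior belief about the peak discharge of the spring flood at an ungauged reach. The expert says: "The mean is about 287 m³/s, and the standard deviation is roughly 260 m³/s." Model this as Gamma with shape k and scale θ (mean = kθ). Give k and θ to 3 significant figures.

For Gamma(k, scale θ): mean = kθ, variance = kθ², so CV = 1/√k.
CV = SD/mean = 260/287 = 0.9059, hence k = 1/CV² = 1.22.
Then θ = mean/k = 287/1.22 = 236.

k ≈ 1.22, θ ≈ 236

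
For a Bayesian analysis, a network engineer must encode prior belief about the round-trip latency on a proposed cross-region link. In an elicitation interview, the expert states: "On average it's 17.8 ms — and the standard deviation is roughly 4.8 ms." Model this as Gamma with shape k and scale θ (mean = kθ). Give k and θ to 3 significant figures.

k ≈ 13.8, θ ≈ 1.29

For Gamma(k, scale θ): mean = kθ, variance = kθ², so CV = 1/√k.
CV = SD/mean = 4.8/17.8 = 0.2697, hence k = 1/CV² = 13.8.
Then θ = mean/k = 17.8/13.8 = 1.29.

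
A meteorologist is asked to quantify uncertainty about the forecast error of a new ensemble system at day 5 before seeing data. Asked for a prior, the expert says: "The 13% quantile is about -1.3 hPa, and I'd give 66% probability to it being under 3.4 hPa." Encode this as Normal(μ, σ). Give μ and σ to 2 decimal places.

μ = 2.14, σ = 3.05

For Normal(μ,σ), the p-quantile is μ + z_p·σ. Here z_{0.13} = -1.126, z_{0.66} = 0.4125.
So -1.3 = μ − 1.126σ and 3.4 = μ + 0.4125σ.
Subtracting: σ = (3.4 − -1.3)/(0.4125 − (-1.126)) = 3.05.
Then μ = -1.3 − (-1.126)·3.05 = 2.14.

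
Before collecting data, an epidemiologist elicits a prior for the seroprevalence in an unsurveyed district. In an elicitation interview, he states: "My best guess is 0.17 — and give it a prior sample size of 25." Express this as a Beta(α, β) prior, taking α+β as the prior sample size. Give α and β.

Under the effective-sample-size interpretation, Beta(α, β) has prior mean α/(α+β) and prior sample size α+β.
So α+β = 25 and α/(α+β) = 0.17, giving α = 0.17·25 = 4.25 and β = 25 − 4.25 = 20.75.

α = 4.25, β = 20.75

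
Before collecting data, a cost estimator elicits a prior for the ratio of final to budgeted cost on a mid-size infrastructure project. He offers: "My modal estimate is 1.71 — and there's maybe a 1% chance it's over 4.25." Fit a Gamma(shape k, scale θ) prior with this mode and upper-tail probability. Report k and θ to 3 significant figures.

Gamma(k,θ) with k>1 has mode (k−1)θ, so θ = 1.71/(k−1).
Need P(X < 4.25) = 0.99 with θ tied to k this way. Start at k = 2, θ = 1.71: P(X<4.25) ≈ 0.710.
Too low — raise k to concentrate. Iterating converges to k ≈ 6.67.
Then θ = 1.71/(6.67−1) ≈ 0.302.

k ≈ 6.67, θ ≈ 0.302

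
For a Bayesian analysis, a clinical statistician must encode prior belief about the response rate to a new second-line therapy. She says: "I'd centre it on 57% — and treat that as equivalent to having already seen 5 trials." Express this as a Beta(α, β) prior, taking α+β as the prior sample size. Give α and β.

Under the effective-sample-size interpretation, Beta(α, β) has prior mean α/(α+β) and prior sample size α+β.
So α+β = 5 and α/(α+β) = 0.57, giving α = 0.57·5 = 2.85 and β = 5 − 2.85 = 2.15.

α = 2.85, β = 2.15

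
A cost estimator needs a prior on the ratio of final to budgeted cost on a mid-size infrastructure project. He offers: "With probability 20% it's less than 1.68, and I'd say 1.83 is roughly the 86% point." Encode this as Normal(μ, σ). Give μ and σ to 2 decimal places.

For Normal(μ,σ), the p-quantile is μ + z_p·σ. Here z_{0.2} = -0.8416, z_{0.86} = 1.08.
So 1.68 = μ − 0.8416σ and 1.83 = μ + 1.08σ.
Subtracting: σ = (1.83 − 1.68)/(1.08 − (-0.8416)) = 0.08.
Then μ = 1.68 − (-0.8416)·0.08 = 1.75.

μ = 1.75, σ = 0.08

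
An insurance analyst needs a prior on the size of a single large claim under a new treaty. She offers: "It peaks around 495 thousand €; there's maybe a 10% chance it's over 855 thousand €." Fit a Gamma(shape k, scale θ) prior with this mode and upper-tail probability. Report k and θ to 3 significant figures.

Gamma(k,θ) with k>1 has mode (k−1)θ, so θ = 495/(k−1).
Need P(X < 855) = 0.9 with θ tied to k this way. Start at k = 2, θ = 495: P(X<855) ≈ 0.515.
Too low — raise k to concentrate. Iterating converges to k ≈ 7.35.
Then θ = 495/(7.35−1) ≈ 78.

k ≈ 7.35, θ ≈ 78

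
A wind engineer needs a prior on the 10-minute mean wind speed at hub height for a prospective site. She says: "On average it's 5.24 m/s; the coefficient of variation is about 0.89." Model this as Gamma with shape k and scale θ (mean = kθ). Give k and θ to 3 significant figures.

For Gamma(k, scale θ): mean = kθ, variance = kθ², so CV = 1/√k.
CV = 0.89, hence k = 1/CV² = 1.26.
Then θ = mean/k = 5.24/1.26 = 4.15.

k ≈ 1.26, θ ≈ 4.15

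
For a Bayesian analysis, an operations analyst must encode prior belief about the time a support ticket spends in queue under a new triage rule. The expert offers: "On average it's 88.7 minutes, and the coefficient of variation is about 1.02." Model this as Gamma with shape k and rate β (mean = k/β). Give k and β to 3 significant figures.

k ≈ 0.961, β ≈ 0.0108

For Gamma(k, rate β): mean = k/β, variance = k/β², so CV = 1/√k.
CV = 1.02, hence k = 1/CV² = 0.961.
Then β = k/mean = 0.961/88.7 = 0.0108.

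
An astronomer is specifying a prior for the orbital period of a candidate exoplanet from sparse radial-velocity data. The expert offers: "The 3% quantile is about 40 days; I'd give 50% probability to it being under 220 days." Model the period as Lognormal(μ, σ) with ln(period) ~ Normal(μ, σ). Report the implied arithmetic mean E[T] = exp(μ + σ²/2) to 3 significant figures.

E[T] ≈ 332 days

If T ~ Lognormal(μ,σ) then ln T ~ Normal(μ,σ), so the p-quantile of ln T is μ + z_p·σ.
ln(40) = 3.689 and ln(220) = 5.394; z_{0.03} = -1.881, z_{0.5} = 0.
σ = (5.394 − 3.689)/(0 − (-1.881)) = 0.906.
μ = 3.689 − (-1.881)·0.906 = 5.394.
E[T] = exp(μ + σ²/2) = exp(5.394 + 0.4108) = 332 days.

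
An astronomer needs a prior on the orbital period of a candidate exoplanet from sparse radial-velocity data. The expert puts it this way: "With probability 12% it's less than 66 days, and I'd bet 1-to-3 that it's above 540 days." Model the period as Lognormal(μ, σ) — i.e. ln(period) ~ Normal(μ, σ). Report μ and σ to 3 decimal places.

If T ~ Lognormal(μ,σ) then ln T ~ Normal(μ,σ), so the p-quantile of ln T is μ + z_p·σ.
ln(66) = 4.19 and ln(540) = 6.292; z_{0.12} = -1.175, z_{0.75} = 0.6745.
σ = (6.292 − 4.19)/(0.6745 − (-1.175)) = 1.136.
μ = 4.19 − (-1.175)·1.136 = 5.525.

μ ≈ 5.525, σ ≈ 1.136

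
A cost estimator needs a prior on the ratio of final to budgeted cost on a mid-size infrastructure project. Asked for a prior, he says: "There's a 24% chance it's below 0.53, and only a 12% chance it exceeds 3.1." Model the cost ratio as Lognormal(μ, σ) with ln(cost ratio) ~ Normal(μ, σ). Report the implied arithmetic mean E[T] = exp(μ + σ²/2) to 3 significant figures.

If T ~ Lognormal(μ,σ) then ln T ~ Normal(μ,σ), so the p-quantile of ln T is μ + z_p·σ.
ln(0.53) = -0.6349 and ln(3.1) = 1.131; z_{0.24} = -0.7063, z_{0.88} = 1.175.
σ = (1.131 − -0.6349)/(1.175 − (-0.7063)) = 0.939.
μ = -0.6349 − (-0.7063)·0.939 = 0.028.
E[T] = exp(μ + σ²/2) = exp(0.028 + 0.4407) = 1.6.

E[T] ≈ 1.6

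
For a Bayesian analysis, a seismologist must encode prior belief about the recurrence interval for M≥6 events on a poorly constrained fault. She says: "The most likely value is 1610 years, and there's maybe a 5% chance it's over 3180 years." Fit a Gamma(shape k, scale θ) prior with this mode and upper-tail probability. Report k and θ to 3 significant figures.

Gamma(k,θ) with k>1 has mode (k−1)θ, so θ = 1610/(k−1).
Need P(X < 3180) = 0.95 with θ tied to k this way. Start at k = 2, θ = 1610: P(X<3180) ≈ 0.587.
Too low — raise k to concentrate. Iterating converges to k ≈ 6.99.
Then θ = 1610/(6.99−1) ≈ 269.

k ≈ 6.99, θ ≈ 269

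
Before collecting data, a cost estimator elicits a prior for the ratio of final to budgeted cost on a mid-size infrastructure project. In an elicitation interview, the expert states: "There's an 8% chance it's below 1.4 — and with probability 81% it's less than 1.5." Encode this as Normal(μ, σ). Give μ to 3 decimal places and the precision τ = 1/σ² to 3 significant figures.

μ = 1.462, τ = 521

The p-quantile of Normal(μ,σ) is μ + z_p·σ, with z_{0.08} = -1.405 and z_{0.81} = 0.8779.
Eliminate σ: μ = (z₂·x₁ − z₁·x₂)/(z₂ − z₁) = (0.8779·1.4 − (-1.405)·1.5)/2.283 = 1.462.
Then σ = (x₂ − x₁)/(z₂ − z₁) = (1.5 − 1.4)/2.283 = 0.044.
Precision τ = 1/σ² = 1/0.0438² = 521.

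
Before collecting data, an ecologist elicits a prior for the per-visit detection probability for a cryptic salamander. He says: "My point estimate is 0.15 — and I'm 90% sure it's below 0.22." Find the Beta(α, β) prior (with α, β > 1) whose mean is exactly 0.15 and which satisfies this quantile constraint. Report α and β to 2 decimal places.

With mean 0.15 fixed, write α = 0.15s, β = 0.85s where s = α+β.
Need P(θ < 0.22) = 0.9 under Beta(0.15s, 0.85s). Normal approximation: (q−m)/√(m(1−m)/s) ≈ z_{0.9} = 1.28, so s ≈ 0.15·0.85·(1.28)²/(0.22−0.15)² = 42.7.
At s = 42.7: P(θ<0.22) ≈ 0.894. Adjusting to match 0.9 gives s ≈ 45.67.
So α = 0.15·45.67 ≈ 6.85, β = 0.85·45.67 ≈ 38.82.

α ≈ 6.85, β ≈ 38.82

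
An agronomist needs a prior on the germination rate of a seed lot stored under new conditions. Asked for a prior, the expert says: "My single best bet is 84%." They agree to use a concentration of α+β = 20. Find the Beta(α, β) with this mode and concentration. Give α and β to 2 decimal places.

For α,β > 1 the Beta mode is (α−1)/(α+β−2). With α+β = 20, the mode is (α−1)/18.
Set (α−1)/18 = 0.84 → α = 1 + 0.84·18 = 16.12.
β = 20 − α = 3.88.

α = 16.12, β = 3.88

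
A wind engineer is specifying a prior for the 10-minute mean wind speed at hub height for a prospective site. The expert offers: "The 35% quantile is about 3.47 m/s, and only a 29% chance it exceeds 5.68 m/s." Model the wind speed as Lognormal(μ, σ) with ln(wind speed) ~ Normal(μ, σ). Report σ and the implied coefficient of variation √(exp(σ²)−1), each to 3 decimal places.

If T ~ Lognormal(μ,σ) then ln T ~ Normal(μ,σ), so the p-quantile of ln T is μ + z_p·σ.
ln(3.47) = 1.244 and ln(5.68) = 1.737; z_{0.35} = -0.3853, z_{0.71} = 0.5534.
σ = (1.737 − 1.244)/(0.5534 − (-0.3853)) = 0.525.
μ = 1.244 − (-0.3853)·0.525 = 1.446.
CV = √(exp(σ²)−1) = √(exp(0.2756)−1) = 0.563.

σ ≈ 0.525, CV ≈ 0.563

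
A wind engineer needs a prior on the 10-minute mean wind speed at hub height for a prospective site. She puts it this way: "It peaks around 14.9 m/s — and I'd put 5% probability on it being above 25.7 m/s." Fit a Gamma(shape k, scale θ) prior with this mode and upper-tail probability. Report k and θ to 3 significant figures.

k ≈ 10.4, θ ≈ 1.59

Gamma(k,θ) with k>1 has mode (k−1)θ, so θ = 14.9/(k−1).
Need P(X < 25.7) = 0.95 with θ tied to k this way. Start at k = 2, θ = 14.9: P(X<25.7) ≈ 0.514.
Too low — raise k to concentrate. Iterating converges to k ≈ 10.4.
Then θ = 14.9/(10.4−1) ≈ 1.59.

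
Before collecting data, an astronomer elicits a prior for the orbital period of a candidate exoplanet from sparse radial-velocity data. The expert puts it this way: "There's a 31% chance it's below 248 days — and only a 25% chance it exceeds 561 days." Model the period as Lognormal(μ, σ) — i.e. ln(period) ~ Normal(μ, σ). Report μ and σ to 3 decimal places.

μ ≈ 5.859, σ ≈ 0.697

If T ~ Lognormal(μ,σ) then ln T ~ Normal(μ,σ), so the p-quantile of ln T is μ + z_p·σ.
ln(248) = 5.513 and ln(561) = 6.33; z_{0.31} = -0.4959, z_{0.75} = 0.6745.
σ = (6.33 − 5.513)/(0.6745 − (-0.4959)) = 0.697.
μ = 5.513 − (-0.4959)·0.697 = 5.859.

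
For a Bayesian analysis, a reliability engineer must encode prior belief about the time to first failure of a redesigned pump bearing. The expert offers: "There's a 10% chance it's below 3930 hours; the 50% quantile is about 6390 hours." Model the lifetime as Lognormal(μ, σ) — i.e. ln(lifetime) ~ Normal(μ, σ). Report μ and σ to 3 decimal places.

If T ~ Lognormal(μ,σ) then ln T ~ Normal(μ,σ), so the p-quantile of ln T is μ + z_p·σ.
ln(3930) = 8.276 and ln(6390) = 8.762; z_{0.1} = -1.282, z_{0.5} = 0.
σ = (8.762 − 8.276)/(0 − (-1.282)) = 0.379.
μ = 8.276 − (-1.282)·0.379 = 8.762.

μ ≈ 8.762, σ ≈ 0.379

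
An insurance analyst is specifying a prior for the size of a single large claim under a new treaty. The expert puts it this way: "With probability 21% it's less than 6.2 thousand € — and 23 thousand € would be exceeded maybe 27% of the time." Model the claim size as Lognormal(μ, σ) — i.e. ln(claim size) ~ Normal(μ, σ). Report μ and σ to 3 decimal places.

μ ≈ 2.569, σ ≈ 0.924

If T ~ Lognormal(μ,σ) then ln T ~ Normal(μ,σ), so the p-quantile of ln T is μ + z_p·σ.
ln(6.2) = 1.825 and ln(23) = 3.135; z_{0.21} = -0.8064, z_{0.73} = 0.6128.
σ = (3.135 − 1.825)/(0.6128 − (-0.8064)) = 0.924.
μ = 1.825 − (-0.8064)·0.924 = 2.569.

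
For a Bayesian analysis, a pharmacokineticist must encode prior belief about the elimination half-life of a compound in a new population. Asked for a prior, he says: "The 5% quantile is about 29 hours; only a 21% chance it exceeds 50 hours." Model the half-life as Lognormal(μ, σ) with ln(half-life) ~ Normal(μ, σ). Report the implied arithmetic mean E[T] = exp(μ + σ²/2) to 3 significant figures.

If T ~ Lognormal(μ,σ) then ln T ~ Normal(μ,σ), so the p-quantile of ln T is μ + z_p·σ.
ln(29) = 3.367 and ln(50) = 3.912; z_{0.05} = -1.645, z_{0.79} = 0.8064.
σ = (3.912 − 3.367)/(0.8064 − (-1.645)) = 0.222.
μ = 3.367 − (-1.645)·0.222 = 3.733.
E[T] = exp(μ + σ²/2) = exp(3.733 + 0.0247) = 42.8 hours.

E[T] ≈ 42.8 hours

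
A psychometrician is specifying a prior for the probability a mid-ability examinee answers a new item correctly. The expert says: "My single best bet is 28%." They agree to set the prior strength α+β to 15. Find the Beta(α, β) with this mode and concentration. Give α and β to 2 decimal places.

For α,β > 1 the Beta mode is (α−1)/(α+β−2). With α+β = 15, the mode is (α−1)/13.
Set (α−1)/13 = 0.28 → α = 1 + 0.28·13 = 4.64.
β = 15 − α = 10.36.

α = 4.64, β = 10.36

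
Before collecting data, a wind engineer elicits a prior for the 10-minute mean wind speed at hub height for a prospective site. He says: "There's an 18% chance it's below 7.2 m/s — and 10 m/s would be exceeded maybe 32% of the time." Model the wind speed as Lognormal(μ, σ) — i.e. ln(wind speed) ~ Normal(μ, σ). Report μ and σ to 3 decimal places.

μ ≈ 2.191, σ ≈ 0.238

If T ~ Lognormal(μ,σ) then ln T ~ Normal(μ,σ), so the p-quantile of ln T is μ + z_p·σ.
ln(7.2) = 1.974 and ln(10) = 2.303; z_{0.18} = -0.9154, z_{0.68} = 0.4677.
σ = (2.303 − 1.974)/(0.4677 − (-0.9154)) = 0.238.
μ = 1.974 − (-0.9154)·0.238 = 2.191.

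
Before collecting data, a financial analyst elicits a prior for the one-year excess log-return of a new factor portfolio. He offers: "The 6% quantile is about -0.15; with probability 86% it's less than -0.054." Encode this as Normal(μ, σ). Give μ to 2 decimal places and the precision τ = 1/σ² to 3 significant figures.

μ = -0.09, τ = 753

The p-quantile of Normal(μ,σ) is μ + z_p·σ, with z_{0.06} = -1.555 and z_{0.86} = 1.08.
Eliminate σ: μ = (z₂·x₁ − z₁·x₂)/(z₂ − z₁) = (1.08·-0.15 − (-1.555)·-0.054)/2.635 = -0.09.
Then σ = (x₂ − x₁)/(z₂ − z₁) = (-0.054 − -0.15)/2.635 = 0.04.
Precision τ = 1/σ² = 1/0.03643² = 753.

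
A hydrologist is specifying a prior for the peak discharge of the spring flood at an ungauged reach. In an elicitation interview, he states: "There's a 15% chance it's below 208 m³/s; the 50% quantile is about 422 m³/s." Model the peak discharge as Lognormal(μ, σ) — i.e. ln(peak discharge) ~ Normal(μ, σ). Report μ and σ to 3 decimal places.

If T ~ Lognormal(μ,σ) then ln T ~ Normal(μ,σ), so the p-quantile of ln T is μ + z_p·σ.
ln(208) = 5.338 and ln(422) = 6.045; z_{0.15} = -1.036, z_{0.5} = 0.
σ = (6.045 − 5.338)/(0 − (-1.036)) = 0.683.
μ = 5.338 − (-1.036)·0.683 = 6.045.

μ ≈ 6.045, σ ≈ 0.683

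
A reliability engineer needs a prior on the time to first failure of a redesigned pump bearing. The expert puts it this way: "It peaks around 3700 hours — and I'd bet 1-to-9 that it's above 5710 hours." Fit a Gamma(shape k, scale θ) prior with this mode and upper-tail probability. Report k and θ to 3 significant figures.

Gamma(k,θ) with k>1 has mode (k−1)θ, so θ = 3700/(k−1).
Need P(X < 5710) = 0.9 with θ tied to k this way. Start at k = 2, θ = 3700: P(X<5710) ≈ 0.457.
Too low — raise k to concentrate. Iterating converges to k ≈ 10.9.
Then θ = 3700/(10.9−1) ≈ 373.

k ≈ 10.9, θ ≈ 373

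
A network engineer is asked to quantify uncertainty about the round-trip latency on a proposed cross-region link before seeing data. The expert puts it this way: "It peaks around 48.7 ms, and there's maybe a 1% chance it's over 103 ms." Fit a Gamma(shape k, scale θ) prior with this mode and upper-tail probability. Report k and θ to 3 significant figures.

Gamma(k,θ) with k>1 has mode (k−1)θ, so θ = 48.7/(k−1).
Need P(X < 103) = 0.99 with θ tied to k this way. Start at k = 2, θ = 48.7: P(X<103) ≈ 0.624.
Too low — raise k to concentrate. Iterating converges to k ≈ 9.66.
Then θ = 48.7/(9.66−1) ≈ 5.62.

k ≈ 9.66, θ ≈ 5.62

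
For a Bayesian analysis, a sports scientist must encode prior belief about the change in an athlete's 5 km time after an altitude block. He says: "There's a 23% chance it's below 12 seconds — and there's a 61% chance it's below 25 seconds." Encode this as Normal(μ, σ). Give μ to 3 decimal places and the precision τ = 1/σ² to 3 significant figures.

The p-quantile of Normal(μ,σ) is μ + z_p·σ, with z_{0.23} = -0.7388 and z_{0.61} = 0.2793.
Eliminate σ: μ = (z₂·x₁ − z₁·x₂)/(z₂ − z₁) = (0.2793·12 − (-0.7388)·25)/1.018 = 21.434.
Then σ = (x₂ − x₁)/(z₂ − z₁) = (25 − 12)/1.018 = 12.768.
Precision τ = 1/σ² = 1/12.77² = 0.00613.

μ = 21.434, τ = 0.00613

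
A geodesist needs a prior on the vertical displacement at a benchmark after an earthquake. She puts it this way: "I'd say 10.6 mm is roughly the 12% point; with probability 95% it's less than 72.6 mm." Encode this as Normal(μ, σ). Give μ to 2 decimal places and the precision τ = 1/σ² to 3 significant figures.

μ = 36.43, τ = 0.00207

The p-quantile of Normal(μ,σ) is μ + z_p·σ, with z_{0.12} = -1.175 and z_{0.95} = 1.645.
Eliminate σ: μ = (z₂·x₁ − z₁·x₂)/(z₂ − z₁) = (1.645·10.6 − (-1.175)·72.6)/2.82 = 36.43.
Then σ = (x₂ − x₁)/(z₂ − z₁) = (72.6 − 10.6)/2.82 = 21.99.
Precision τ = 1/σ² = 1/21.99² = 0.00207.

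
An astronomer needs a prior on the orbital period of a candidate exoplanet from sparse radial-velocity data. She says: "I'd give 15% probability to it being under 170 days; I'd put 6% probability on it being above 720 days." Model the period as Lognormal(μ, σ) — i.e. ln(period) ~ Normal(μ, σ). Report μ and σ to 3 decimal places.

μ ≈ 5.713, σ ≈ 0.557

If T ~ Lognormal(μ,σ) then ln T ~ Normal(μ,σ), so the p-quantile of ln T is μ + z_p·σ.
ln(170) = 5.136 and ln(720) = 6.579; z_{0.15} = -1.036, z_{0.94} = 1.555.
σ = (6.579 − 5.136)/(1.555 − (-1.036)) = 0.557.
μ = 5.136 − (-1.036)·0.557 = 5.713.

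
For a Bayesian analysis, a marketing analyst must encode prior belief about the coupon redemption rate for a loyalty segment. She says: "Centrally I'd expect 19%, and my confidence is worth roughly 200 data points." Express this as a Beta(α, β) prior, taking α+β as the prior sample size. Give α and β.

α = 38, β = 162

Under the effective-sample-size interpretation, Beta(α, β) has prior mean α/(α+β) and prior sample size α+β.
So α+β = 200 and α/(α+β) = 0.19, giving α = 0.19·200 = 38 and β = 200 − 38 = 162.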